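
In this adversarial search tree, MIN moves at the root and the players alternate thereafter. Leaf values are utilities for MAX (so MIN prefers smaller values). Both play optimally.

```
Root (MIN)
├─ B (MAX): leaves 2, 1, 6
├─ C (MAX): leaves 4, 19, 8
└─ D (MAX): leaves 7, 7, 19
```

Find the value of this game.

6

B (MAX): max(2, 1, 6) = 6
C (MAX): max(4, 19, 8) = 19
D (MAX): max(7, 7, 19) = 19
Root (MIN): min(6, 19, 19) = 6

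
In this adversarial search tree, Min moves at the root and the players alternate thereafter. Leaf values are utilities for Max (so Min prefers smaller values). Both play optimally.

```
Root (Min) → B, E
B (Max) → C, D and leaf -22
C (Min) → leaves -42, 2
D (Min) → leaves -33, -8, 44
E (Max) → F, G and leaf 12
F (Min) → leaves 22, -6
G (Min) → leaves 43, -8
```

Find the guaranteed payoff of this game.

-22

C (Min): min(-42, 2) = -42
D (Min): min(-33, -8, 44) = -33
B (Max): max(-42, -33, -22) = -22
F (Min): min(22, -6) = -6
G (Min): min(43, -8) = -8
E (Max): max(-6, -8, 12) = 12
Root (Min): min(-22, 12) = -22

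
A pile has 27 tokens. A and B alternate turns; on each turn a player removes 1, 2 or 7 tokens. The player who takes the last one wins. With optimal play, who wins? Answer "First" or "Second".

Compute winning (W) and losing (L) positions by backward induction:
i:   0  1  2  3  4  5  6  7  8  9 10 11 12 13 14 15 16 17 18 19 20 21 22 23 24 25 26 27
     L  W  W  L  W  W  L  W  W  L  W  W  L  W  W  L  W  W  L  W  W  L  W  W  L  W  W  L
Position 27 is L, so the second player wins.

Second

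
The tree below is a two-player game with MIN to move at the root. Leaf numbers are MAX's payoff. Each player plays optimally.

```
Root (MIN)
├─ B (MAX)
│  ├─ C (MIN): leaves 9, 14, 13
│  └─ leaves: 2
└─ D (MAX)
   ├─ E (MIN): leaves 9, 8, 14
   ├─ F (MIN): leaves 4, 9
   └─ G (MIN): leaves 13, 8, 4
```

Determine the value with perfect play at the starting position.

C (MIN): min(9, 14, 13) = 9
B (MAX): max(9, 2) = 9
E (MIN): min(9, 8, 14) = 8
F (MIN): min(4, 9) = 4
G (MIN): min(13, 8, 4) = 4
D (MAX): max(8, 4, 4) = 8
Root (MIN): min(9, 8) = 8

8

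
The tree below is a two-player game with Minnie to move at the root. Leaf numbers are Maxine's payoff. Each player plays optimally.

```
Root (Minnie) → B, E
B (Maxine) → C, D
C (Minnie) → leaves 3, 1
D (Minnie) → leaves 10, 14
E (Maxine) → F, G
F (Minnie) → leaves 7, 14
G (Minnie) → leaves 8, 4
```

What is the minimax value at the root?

C (Minnie): min(3, 1) = 1
D (Minnie): min(10, 14) = 10
B (Maxine): max(1, 10) = 10
F (Minnie): min(7, 14) = 7
G (Minnie): min(8, 4) = 4
E (Maxine): max(7, 4) = 7
Root (Minnie): min(10, 7) = 7

7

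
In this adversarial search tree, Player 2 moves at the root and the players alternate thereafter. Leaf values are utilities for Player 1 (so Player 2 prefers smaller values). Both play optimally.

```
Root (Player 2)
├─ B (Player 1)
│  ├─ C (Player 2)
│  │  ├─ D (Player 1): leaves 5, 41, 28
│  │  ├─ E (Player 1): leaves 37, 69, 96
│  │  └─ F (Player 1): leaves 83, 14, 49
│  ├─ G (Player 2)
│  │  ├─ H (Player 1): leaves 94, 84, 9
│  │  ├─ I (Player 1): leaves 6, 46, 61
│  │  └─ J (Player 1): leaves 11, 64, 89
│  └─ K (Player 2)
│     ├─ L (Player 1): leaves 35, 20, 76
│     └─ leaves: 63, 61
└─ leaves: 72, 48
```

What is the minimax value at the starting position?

D (Player 1): max(5, 41, 28) = 41
E (Player 1): max(37, 69, 96) = 96
F (Player 1): max(83, 14, 49) = 83
C (Player 2): min(41, 96, 83) = 41
H (Player 1): max(94, 84, 9) = 94
I (Player 1): max(6, 46, 61) = 61
J (Player 1): max(11, 64, 89) = 89
G (Player 2): min(94, 61, 89) = 61
L (Player 1): max(35, 20, 76) = 76
K (Player 2): min(76, 63, 61) = 61
B (Player 1): max(41, 61, 61) = 61
Root (Player 2): min(61, 72, 48) = 48

48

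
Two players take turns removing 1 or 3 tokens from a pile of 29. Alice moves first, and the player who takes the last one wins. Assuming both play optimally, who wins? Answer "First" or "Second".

First

Mark each pile size as W (mover wins) or L (mover loses):
i:   0  1  2  3  4  5  6  7  8  9 10 11 12 13 14 15 16 17 18 19 20 21 22 23 24 25 26 27 28 29
     L  W  L  W  L  W  L  W  L  W  L  W  L  W  L  W  L  W  L  W  L  W  L  W  L  W  L  W  L  W
Position 29 is W, so the first player wins.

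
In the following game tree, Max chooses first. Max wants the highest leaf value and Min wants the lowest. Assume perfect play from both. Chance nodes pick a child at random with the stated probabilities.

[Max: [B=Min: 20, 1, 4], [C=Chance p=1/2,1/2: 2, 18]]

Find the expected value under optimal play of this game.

B (Min): min(20, 1, 4) = 1
C (Chance): 1/2·2 + 1/2·18 = 10
Root (Max): max(1, 10) = 10

10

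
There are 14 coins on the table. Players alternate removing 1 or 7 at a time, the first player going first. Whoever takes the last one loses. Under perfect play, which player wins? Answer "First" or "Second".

First

Mark each pile size as W (mover wins) or L (mover loses):
i:   0  1  2  3  4  5  6  7  8  9 10 11 12 13 14
     W  L  W  L  W  L  W  L  W  L  W  L  W  L  W
Position 14 is W, so the first player wins.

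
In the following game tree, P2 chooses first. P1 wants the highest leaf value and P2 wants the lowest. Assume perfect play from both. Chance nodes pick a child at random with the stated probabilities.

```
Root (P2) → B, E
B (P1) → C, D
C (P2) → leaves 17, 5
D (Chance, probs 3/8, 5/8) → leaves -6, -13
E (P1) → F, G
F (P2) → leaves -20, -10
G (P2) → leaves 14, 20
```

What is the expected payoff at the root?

C (P2): min(17, 5) = 5
D (Chance): 3/8·-6 + 5/8·-13 = -10.38
B (P1): max(5, -10.38) = 5
F (P2): min(-20, -10) = -20
G (P2): min(14, 20) = 14
E (P1): max(-20, 14) = 14
Root (P2): min(5, 14) = 5

5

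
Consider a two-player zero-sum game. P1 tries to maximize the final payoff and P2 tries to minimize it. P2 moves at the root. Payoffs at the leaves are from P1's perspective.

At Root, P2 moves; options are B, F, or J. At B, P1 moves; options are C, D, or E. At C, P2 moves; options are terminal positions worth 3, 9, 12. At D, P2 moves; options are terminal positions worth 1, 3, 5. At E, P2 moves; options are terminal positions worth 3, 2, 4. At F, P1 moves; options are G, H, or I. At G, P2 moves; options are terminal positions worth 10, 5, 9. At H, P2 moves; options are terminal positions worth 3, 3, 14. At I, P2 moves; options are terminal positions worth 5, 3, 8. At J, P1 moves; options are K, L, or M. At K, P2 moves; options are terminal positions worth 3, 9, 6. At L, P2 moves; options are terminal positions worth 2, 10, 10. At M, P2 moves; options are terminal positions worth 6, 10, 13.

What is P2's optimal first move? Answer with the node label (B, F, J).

C (P2): min(3, 9, 12) = 3
D (P2): min(1, 3, 5) = 1
E (P2): min(3, 2, 4) = 2
B (P1): max(3, 1, 2) = 3
G (P2): min(10, 5, 9) = 5
H (P2): min(3, 3, 14) = 3
I (P2): min(5, 3, 8) = 3
F (P1): max(5, 3, 3) = 5
K (P2): min(3, 9, 6) = 3
L (P2): min(2, 10, 10) = 2
M (P2): min(6, 10, 13) = 6
J (P1): max(3, 2, 6) = 6
Root (P2): min(3, 5, 6) = 3
P2 picks the child with the lowest value: B (value 3).

B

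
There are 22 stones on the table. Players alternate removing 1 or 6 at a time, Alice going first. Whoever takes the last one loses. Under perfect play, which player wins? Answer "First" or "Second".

Mark each pile size as W (mover wins) or L (mover loses):
i:   0  1  2  3  4  5  6  7  8  9 10 11 12 13 14 15 16 17 18 19 20 21 22
     W  L  W  L  W  L  W  W  L  W  L  W  L  W  W  L  W  L  W  L  W  W  L
Position 22 is L, so the second player wins.

Second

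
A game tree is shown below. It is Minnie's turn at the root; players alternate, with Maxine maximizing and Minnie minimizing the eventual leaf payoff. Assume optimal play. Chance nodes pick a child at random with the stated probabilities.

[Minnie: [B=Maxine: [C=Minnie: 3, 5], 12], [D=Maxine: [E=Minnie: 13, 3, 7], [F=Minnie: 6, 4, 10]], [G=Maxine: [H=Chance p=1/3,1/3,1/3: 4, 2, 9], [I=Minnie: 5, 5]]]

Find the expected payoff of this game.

4

C (Minnie): min(3, 5) = 3
B (Maxine): max(3, 12) = 12
E (Minnie): min(13, 3, 7) = 3
F (Minnie): min(6, 4, 10) = 4
D (Maxine): max(3, 4) = 4
H (Chance): 1/3·4 + 1/3·2 + 1/3·9 = 5
I (Minnie): min(5, 5) = 5
G (Maxine): max(5, 5) = 5
Root (Minnie): min(12, 4, 5) = 4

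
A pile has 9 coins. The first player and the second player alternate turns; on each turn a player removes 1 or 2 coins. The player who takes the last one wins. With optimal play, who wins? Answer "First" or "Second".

Second

Positions where the player to move wins (W) vs loses (L):
i:   0  1  2  3  4  5  6  7  8  9
     L  W  W  L  W  W  L  W  W  L
Position 9 is L, so the second player wins.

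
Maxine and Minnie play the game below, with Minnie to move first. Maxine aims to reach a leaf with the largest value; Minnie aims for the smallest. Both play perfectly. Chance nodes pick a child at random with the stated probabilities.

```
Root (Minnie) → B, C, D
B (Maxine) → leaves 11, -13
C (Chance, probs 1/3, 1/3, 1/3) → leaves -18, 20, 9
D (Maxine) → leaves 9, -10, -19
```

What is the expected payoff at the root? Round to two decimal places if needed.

3.67

B (Maxine): max(11, -13) = 11
C (Chance): 1/3·-18 + 1/3·20 + 1/3·9 = 3.67
D (Maxine): max(9, -10, -19) = 9
Root (Minnie): min(11, 3.67, 9) = 3.67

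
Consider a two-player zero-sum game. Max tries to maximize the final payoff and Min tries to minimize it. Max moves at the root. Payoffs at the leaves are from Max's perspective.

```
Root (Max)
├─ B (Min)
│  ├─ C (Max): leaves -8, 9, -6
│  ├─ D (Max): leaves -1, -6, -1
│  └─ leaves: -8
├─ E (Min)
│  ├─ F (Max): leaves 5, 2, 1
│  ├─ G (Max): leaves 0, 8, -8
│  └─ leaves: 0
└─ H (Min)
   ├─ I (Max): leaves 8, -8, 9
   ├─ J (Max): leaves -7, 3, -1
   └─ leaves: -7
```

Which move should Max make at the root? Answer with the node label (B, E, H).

E

C (Max): max(-8, 9, -6) = 9
D (Max): max(-1, -6, -1) = -1
B (Min): min(9, -1, -8) = -8
F (Max): max(5, 2, 1) = 5
G (Max): max(0, 8, -8) = 8
E (Min): min(5, 8, 0) = 0
I (Max): max(8, -8, 9) = 9
J (Max): max(-7, 3, -1) = 3
H (Min): min(9, 3, -7) = -7
Root (Max): max(-8, 0, -7) = 0
Max picks the child with the highest value: E (value 0).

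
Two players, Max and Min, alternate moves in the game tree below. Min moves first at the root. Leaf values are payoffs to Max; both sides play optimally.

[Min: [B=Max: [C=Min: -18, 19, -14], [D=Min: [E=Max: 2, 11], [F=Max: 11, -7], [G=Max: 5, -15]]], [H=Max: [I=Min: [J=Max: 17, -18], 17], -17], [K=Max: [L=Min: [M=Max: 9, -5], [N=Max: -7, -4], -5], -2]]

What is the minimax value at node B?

C: min(-18, 19, -14) = -18
E: max(2, 11) = 11
F: max(11, -7) = 11
G: max(5, -15) = 5
D: min(11, 11, 5) = 5
B: max(-18, 5) = 5

5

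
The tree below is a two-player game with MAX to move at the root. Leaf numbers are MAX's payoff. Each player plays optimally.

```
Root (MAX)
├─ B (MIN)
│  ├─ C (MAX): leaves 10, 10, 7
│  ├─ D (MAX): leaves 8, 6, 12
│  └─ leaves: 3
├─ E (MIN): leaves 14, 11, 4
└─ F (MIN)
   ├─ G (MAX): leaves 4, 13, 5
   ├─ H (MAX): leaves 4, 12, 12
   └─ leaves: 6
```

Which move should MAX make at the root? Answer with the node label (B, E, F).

C (MAX): max(10, 10, 7) = 10
D (MAX): max(8, 6, 12) = 12
B (MIN): min(10, 12, 3) = 3
E (MIN): min(14, 11, 4) = 4
G (MAX): max(4, 13, 5) = 13
H (MAX): max(4, 12, 12) = 12
F (MIN): min(13, 12, 6) = 6
Root (MAX): max(3, 4, 6) = 6
MAX picks the child with the highest value: F (value 6).

F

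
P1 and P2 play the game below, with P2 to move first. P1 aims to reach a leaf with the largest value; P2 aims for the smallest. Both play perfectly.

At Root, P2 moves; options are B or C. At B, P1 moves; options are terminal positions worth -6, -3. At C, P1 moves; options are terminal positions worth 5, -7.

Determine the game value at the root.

-3

B (P1): max(-6, -3) = -3
C (P1): max(5, -7) = 5
Root (P2): min(-3, 5) = -3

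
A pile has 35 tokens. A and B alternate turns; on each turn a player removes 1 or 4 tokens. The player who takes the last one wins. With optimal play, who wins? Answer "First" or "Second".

Second

i:   0  1  2  3  4  5  6  7  8  9 10 11 12 13 14 15 16 17 18 19 20 21 22 23 24 25 26 27 28 29 30 31 32 33 34 35
     L  W  L  W  W  L  W  L  W  W  L  W  L  W  W  L  W  L  W  W  L  W  L  W  W  L  W  L  W  W  L  W  L  W  W  L
Position 35 is L, so the second player wins.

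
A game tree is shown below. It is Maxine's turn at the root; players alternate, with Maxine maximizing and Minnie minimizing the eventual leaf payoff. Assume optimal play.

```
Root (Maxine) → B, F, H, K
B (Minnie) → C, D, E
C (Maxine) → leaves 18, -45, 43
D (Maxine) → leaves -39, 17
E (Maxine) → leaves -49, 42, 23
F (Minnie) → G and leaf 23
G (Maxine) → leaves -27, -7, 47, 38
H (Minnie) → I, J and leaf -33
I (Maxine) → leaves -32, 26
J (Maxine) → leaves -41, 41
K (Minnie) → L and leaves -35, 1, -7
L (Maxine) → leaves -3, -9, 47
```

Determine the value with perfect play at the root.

23

C (Maxine): max(18, -45, 43) = 43
D (Maxine): max(-39, 17) = 17
E (Maxine): max(-49, 42, 23) = 42
B (Minnie): min(43, 17, 42) = 17
G (Maxine): max(-27, -7, 47, 38) = 47
F (Minnie): min(47, 23) = 23
I (Maxine): max(-32, 26) = 26
J (Maxine): max(-41, 41) = 41
H (Minnie): min(26, 41, -33) = -33
L (Maxine): max(-3, -9, 47) = 47
K (Minnie): min(47, -35, 1, -7) = -35
Root (Maxine): max(17, 23, -33, -35) = 23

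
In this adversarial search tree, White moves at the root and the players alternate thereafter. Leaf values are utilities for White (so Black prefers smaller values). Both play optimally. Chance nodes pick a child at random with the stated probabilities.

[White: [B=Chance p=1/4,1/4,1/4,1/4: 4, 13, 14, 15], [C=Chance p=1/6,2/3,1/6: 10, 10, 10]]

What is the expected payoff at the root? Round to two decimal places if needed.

11.5

B (Chance): 1/4·4 + 1/4·13 + 1/4·14 + 1/4·15 = 11.5
C (Chance): 1/6·10 + 2/3·10 + 1/6·10 = 10
Root (White): max(11.5, 10) = 11.5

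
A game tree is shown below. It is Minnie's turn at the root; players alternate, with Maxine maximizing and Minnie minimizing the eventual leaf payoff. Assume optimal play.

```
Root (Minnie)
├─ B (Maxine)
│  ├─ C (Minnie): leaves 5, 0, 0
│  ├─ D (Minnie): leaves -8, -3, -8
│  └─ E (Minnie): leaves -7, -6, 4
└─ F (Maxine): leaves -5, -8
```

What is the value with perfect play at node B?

0

C: min(5, 0, 0) = 0
D: min(-8, -3, -8) = -8
E: min(-7, -6, 4) = -7
B: max(0, -8, -7) = 0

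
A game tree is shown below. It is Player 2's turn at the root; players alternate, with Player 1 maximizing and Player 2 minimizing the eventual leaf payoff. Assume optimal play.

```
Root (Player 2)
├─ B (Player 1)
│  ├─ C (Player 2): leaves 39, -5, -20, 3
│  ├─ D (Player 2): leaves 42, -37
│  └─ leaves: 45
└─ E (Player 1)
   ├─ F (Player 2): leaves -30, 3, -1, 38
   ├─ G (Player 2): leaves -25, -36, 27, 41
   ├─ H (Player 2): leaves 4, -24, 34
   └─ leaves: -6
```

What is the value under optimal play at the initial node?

C (Player 2): min(39, -5, -20, 3) = -20
D (Player 2): min(42, -37) = -37
B (Player 1): max(-20, -37, 45) = 45
F (Player 2): min(-30, 3, -1, 38) = -30
G (Player 2): min(-25, -36, 27, 41) = -36
H (Player 2): min(4, -24, 34) = -24
E (Player 1): max(-30, -36, -24, -6) = -6
Root (Player 2): min(45, -6) = -6

-6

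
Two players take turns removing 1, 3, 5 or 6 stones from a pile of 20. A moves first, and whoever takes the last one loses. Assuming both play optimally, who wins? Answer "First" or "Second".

Mark each pile size as W (mover wins) or L (mover loses):
i:   0  1  2  3  4  5  6  7  8  9 10 11 12 13 14 15 16 17 18 19 20
     W  L  W  L  W  L  W  W  W  W  W  W  L  W  L  W  L  W  W  W  W
Position 20 is W, so the first player wins.

First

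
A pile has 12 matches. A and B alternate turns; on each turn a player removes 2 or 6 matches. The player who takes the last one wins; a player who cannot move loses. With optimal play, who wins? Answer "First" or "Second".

Compute winning (W) and losing (L) positions by backward induction:
i:   0  1  2  3  4  5  6  7  8  9 10 11 12
     L  L  W  W  L  L  W  W  L  L  W  W  L
Position 12 is L, so the second player wins.

Second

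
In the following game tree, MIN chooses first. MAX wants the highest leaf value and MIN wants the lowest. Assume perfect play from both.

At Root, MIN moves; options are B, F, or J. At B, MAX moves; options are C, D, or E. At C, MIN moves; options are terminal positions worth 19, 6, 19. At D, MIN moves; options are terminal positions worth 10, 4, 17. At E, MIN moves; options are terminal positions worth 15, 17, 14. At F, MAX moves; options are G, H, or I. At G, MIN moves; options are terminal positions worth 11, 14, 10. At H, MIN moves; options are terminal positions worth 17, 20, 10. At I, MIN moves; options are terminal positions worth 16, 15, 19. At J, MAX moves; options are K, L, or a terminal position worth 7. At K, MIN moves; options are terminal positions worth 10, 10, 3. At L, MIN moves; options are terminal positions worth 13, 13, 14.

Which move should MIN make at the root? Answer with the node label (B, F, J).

J

C (MIN): min(19, 6, 19) = 6
D (MIN): min(10, 4, 17) = 4
E (MIN): min(15, 17, 14) = 14
B (MAX): max(6, 4, 14) = 14
G (MIN): min(11, 14, 10) = 10
H (MIN): min(17, 20, 10) = 10
I (MIN): min(16, 15, 19) = 15
F (MAX): max(10, 10, 15) = 15
K (MIN): min(10, 10, 3) = 3
L (MIN): min(13, 13, 14) = 13
J (MAX): max(3, 13, 7) = 13
Root (MIN): min(14, 15, 13) = 13
MIN picks the child with the lowest value: J (value 13).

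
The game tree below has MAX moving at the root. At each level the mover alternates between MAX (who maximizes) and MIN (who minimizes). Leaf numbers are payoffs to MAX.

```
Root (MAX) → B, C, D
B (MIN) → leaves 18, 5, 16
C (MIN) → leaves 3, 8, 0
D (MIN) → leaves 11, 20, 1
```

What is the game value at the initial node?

B (MIN): min(18, 5, 16) = 5
C (MIN): min(3, 8, 0) = 0
D (MIN): min(11, 20, 1) = 1
Root (MAX): max(5, 0, 1) = 5

5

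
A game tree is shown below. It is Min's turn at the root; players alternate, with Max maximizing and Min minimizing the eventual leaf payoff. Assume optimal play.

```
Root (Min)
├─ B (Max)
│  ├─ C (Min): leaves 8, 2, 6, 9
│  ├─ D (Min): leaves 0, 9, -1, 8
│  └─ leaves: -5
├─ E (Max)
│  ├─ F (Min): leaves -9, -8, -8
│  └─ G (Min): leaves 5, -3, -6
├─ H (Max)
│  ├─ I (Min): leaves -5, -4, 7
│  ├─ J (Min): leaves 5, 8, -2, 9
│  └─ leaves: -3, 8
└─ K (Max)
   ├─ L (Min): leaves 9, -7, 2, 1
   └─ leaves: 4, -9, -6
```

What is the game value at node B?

2

C: min(8, 2, 6, 9) = 2
D: min(0, 9, -1, 8) = -1
B: max(2, -1, -5) = 2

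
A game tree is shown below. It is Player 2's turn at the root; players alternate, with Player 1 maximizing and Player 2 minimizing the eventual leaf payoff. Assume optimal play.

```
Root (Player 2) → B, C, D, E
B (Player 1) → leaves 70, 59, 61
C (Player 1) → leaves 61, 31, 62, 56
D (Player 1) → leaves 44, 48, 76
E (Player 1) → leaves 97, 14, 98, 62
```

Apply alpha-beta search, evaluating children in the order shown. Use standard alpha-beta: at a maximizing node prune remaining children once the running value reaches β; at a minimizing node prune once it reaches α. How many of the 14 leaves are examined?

B [α=-∞,β=+∞]: v=70
C [α=-∞,β=70]: v=62
D [α=-∞,β=62]: v=76
E [α=-∞,β=62]: v=97 after child 1 ≥ β → β-cutoff, skip 3
Root [α=-∞,β=+∞]: v=62
Leaves evaluated: 11 of 14.

11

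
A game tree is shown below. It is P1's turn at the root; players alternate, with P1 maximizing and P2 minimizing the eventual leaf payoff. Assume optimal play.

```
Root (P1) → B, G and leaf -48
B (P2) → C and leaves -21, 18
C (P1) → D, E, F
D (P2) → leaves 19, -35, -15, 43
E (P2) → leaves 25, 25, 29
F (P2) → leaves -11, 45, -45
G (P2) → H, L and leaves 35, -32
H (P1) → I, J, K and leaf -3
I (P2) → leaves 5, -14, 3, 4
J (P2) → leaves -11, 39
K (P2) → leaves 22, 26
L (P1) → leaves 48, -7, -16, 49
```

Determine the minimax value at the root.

D (P2): min(19, -35, -15, 43) = -35
E (P2): min(25, 25, 29) = 25
F (P2): min(-11, 45, -45) = -45
C (P1): max(-35, 25, -45) = 25
B (P2): min(25, -21, 18) = -21
I (P2): min(5, -14, 3, 4) = -14
J (P2): min(-11, 39) = -11
K (P2): min(22, 26) = 22
H (P1): max(-14, -11, 22, -3) = 22
L (P1): max(48, -7, -16, 49) = 49
G (P2): min(22, 49, 35, -32) = -32
Root (P1): max(-21, -32, -48) = -21

-21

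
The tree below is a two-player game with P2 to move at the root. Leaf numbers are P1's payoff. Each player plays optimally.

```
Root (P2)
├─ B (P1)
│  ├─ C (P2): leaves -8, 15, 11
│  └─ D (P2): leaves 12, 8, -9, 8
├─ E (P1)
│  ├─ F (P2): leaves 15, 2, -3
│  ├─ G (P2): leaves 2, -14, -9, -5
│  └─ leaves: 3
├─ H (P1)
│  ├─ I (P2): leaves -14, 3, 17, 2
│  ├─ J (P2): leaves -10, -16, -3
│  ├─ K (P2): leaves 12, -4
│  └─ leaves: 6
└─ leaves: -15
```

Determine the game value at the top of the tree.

-15

C (P2): min(-8, 15, 11) = -8
D (P2): min(12, 8, -9, 8) = -9
B (P1): max(-8, -9) = -8
F (P2): min(15, 2, -3) = -3
G (P2): min(2, -14, -9, -5) = -14
E (P1): max(-3, -14, 3) = 3
I (P2): min(-14, 3, 17, 2) = -14
J (P2): min(-10, -16, -3) = -16
K (P2): min(12, -4) = -4
H (P1): max(-14, -16, -4, 6) = 6
Root (P2): min(-8, 3, 6, -15) = -15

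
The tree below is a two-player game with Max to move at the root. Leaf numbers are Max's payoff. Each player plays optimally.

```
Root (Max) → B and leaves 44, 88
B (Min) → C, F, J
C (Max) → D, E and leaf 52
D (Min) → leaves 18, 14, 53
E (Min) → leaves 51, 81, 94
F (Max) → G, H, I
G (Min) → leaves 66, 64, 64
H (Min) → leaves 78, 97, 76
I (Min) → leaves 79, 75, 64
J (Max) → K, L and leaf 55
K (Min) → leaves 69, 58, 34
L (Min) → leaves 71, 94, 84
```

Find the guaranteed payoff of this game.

88

D (Min): min(18, 14, 53) = 14
E (Min): min(51, 81, 94) = 51
C (Max): max(14, 51, 52) = 52
G (Min): min(66, 64, 64) = 64
H (Min): min(78, 97, 76) = 76
I (Min): min(79, 75, 64) = 64
F (Max): max(64, 76, 64) = 76
K (Min): min(69, 58, 34) = 34
L (Min): min(71, 94, 84) = 71
J (Max): max(34, 71, 55) = 71
B (Min): min(52, 76, 71) = 52
Root (Max): max(52, 44, 88) = 88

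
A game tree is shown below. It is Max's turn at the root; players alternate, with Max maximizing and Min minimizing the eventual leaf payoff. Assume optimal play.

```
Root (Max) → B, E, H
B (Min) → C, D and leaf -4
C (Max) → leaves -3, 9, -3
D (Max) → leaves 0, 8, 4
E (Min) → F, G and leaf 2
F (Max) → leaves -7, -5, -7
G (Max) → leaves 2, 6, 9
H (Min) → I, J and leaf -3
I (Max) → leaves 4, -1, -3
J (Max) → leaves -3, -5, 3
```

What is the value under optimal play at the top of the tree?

C (Max): max(-3, 9, -3) = 9
D (Max): max(0, 8, 4) = 8
B (Min): min(9, 8, -4) = -4
F (Max): max(-7, -5, -7) = -5
G (Max): max(2, 6, 9) = 9
E (Min): min(-5, 9, 2) = -5
I (Max): max(4, -1, -3) = 4
J (Max): max(-3, -5, 3) = 3
H (Min): min(4, 3, -3) = -3
Root (Max): max(-4, -5, -3) = -3

-3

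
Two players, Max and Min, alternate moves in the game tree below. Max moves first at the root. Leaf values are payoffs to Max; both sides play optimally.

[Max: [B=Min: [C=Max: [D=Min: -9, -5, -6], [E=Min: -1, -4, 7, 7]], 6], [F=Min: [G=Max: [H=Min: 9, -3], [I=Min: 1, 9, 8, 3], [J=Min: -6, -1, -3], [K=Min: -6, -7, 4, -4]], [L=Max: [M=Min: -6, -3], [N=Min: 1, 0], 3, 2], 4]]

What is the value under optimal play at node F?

H: min(9, -3) = -3
I: min(1, 9, 8, 3) = 1
J: min(-6, -1, -3) = -6
K: min(-6, -7, 4, -4) = -7
G: max(-3, 1, -6, -7) = 1
M: min(-6, -3) = -6
N: min(1, 0) = 0
L: max(-6, 0, 3, 2) = 3
F: min(1, 3, 4) = 1

1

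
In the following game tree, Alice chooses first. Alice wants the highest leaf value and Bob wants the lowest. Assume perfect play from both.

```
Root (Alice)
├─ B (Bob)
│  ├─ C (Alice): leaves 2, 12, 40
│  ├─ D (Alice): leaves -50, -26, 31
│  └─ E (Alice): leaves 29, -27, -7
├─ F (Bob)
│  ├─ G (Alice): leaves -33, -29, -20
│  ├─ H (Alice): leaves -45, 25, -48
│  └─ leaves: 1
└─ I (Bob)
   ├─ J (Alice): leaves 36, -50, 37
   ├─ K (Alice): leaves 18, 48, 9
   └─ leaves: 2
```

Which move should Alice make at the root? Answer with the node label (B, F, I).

B

C (Alice): max(2, 12, 40) = 40
D (Alice): max(-50, -26, 31) = 31
E (Alice): max(29, -27, -7) = 29
B (Bob): min(40, 31, 29) = 29
G (Alice): max(-33, -29, -20) = -20
H (Alice): max(-45, 25, -48) = 25
F (Bob): min(-20, 25, 1) = -20
J (Alice): max(36, -50, 37) = 37
K (Alice): max(18, 48, 9) = 48
I (Bob): min(37, 48, 2) = 2
Root (Alice): max(29, -20, 2) = 29
Alice picks the child with the highest value: B (value 29).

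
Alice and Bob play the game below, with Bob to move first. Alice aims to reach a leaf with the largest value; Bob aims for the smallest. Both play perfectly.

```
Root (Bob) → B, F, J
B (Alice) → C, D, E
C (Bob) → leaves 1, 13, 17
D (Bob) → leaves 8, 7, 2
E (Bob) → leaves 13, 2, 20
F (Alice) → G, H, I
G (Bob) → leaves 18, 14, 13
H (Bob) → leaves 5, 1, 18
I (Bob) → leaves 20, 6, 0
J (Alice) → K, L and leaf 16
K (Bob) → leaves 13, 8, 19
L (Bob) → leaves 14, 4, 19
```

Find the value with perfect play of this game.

C (Bob): min(1, 13, 17) = 1
D (Bob): min(8, 7, 2) = 2
E (Bob): min(13, 2, 20) = 2
B (Alice): max(1, 2, 2) = 2
G (Bob): min(18, 14, 13) = 13
H (Bob): min(5, 1, 18) = 1
I (Bob): min(20, 6, 0) = 0
F (Alice): max(13, 1, 0) = 13
K (Bob): min(13, 8, 19) = 8
L (Bob): min(14, 4, 19) = 4
J (Alice): max(8, 4, 16) = 16
Root (Bob): min(2, 13, 16) = 2

2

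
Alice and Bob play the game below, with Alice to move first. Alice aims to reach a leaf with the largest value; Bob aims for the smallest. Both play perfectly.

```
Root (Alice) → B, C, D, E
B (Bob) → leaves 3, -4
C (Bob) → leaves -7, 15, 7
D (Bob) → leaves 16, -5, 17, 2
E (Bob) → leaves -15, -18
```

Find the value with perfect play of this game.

-4

B (Bob): min(3, -4) = -4
C (Bob): min(-7, 15, 7) = -7
D (Bob): min(16, -5, 17, 2) = -5
E (Bob): min(-15, -18) = -18
Root (Alice): max(-4, -7, -5, -18) = -4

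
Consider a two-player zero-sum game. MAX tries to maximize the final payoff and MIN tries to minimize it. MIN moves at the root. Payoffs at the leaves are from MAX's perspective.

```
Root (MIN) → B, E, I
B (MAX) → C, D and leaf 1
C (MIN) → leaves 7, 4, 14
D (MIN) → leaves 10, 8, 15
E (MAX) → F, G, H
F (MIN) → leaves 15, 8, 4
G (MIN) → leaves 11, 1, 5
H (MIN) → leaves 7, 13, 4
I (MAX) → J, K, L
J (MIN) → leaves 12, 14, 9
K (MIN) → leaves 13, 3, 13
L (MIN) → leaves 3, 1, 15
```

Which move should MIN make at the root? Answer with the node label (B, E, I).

C (MIN): min(7, 4, 14) = 4
D (MIN): min(10, 8, 15) = 8
B (MAX): max(4, 8, 1) = 8
F (MIN): min(15, 8, 4) = 4
G (MIN): min(11, 1, 5) = 1
H (MIN): min(7, 13, 4) = 4
E (MAX): max(4, 1, 4) = 4
J (MIN): min(12, 14, 9) = 9
K (MIN): min(13, 3, 13) = 3
L (MIN): min(3, 1, 15) = 1
I (MAX): max(9, 3, 1) = 9
Root (MIN): min(8, 4, 9) = 4
MIN picks the child with the lowest value: E (value 4).

E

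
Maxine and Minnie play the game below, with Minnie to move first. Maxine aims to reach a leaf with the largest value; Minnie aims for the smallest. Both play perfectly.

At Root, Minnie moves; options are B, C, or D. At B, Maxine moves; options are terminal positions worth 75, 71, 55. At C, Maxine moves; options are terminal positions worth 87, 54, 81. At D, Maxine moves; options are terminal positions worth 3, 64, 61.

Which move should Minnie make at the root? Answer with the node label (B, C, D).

D

B (Maxine): max(75, 71, 55) = 75
C (Maxine): max(87, 54, 81) = 87
D (Maxine): max(3, 64, 61) = 64
Root (Minnie): min(75, 87, 64) = 64
Minnie picks the child with the lowest value: D (value 64).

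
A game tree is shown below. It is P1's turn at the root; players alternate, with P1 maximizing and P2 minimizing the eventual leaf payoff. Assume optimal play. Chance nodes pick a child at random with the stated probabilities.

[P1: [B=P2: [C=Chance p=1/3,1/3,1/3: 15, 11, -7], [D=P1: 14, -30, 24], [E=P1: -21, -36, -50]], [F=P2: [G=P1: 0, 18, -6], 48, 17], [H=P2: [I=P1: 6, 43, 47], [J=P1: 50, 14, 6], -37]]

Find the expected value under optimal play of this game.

C (Chance): 1/3·15 + 1/3·11 + 1/3·-7 = 6.33
D (P1): max(14, -30, 24) = 24
E (P1): max(-21, -36, -50) = -21
B (P2): min(6.33, 24, -21) = -21
G (P1): max(0, 18, -6) = 18
F (P2): min(18, 48, 17) = 17
I (P1): max(6, 43, 47) = 47
J (P1): max(50, 14, 6) = 50
H (P2): min(47, 50, -37) = -37
Root (P1): max(-21, 17, -37) = 17

17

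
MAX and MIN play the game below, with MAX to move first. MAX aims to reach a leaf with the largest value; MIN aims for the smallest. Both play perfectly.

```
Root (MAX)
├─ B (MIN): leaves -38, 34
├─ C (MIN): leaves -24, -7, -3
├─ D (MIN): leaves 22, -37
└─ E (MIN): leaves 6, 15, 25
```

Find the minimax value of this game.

B (MIN): min(-38, 34) = -38
C (MIN): min(-24, -7, -3) = -24
D (MIN): min(22, -37) = -37
E (MIN): min(6, 15, 25) = 6
Root (MAX): max(-38, -24, -37, 6) = 6

6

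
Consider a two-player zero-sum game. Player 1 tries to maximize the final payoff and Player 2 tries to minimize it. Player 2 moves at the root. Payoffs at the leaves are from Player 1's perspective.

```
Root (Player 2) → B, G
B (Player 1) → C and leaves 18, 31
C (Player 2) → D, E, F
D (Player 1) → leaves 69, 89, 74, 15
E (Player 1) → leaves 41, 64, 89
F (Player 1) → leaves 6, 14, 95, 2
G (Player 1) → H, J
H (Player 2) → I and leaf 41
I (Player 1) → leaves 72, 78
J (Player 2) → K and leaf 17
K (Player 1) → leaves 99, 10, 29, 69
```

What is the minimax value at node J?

K: max(99, 10, 29, 69) = 99
J: min(99, 17) = 17

17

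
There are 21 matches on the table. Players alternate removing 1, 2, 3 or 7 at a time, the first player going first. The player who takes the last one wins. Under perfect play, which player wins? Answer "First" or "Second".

Mark each pile size as W (mover wins) or L (mover loses):
i:   0  1  2  3  4  5  6  7  8  9 10 11 12 13 14 15 16 17 18 19 20 21
     L  W  W  W  L  W  W  W  L  W  W  W  L  W  W  W  L  W  W  W  L  W
Position 21 is W, so the first player wins.

First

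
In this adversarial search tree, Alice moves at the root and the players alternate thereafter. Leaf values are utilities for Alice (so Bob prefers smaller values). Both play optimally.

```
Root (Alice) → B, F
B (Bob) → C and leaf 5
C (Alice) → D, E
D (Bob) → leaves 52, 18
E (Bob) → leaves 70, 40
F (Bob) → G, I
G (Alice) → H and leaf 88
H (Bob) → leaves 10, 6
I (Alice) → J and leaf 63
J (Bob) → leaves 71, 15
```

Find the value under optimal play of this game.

63

D (Bob): min(52, 18) = 18
E (Bob): min(70, 40) = 40
C (Alice): max(18, 40) = 40
B (Bob): min(40, 5) = 5
H (Bob): min(10, 6) = 6
G (Alice): max(6, 88) = 88
J (Bob): min(71, 15) = 15
I (Alice): max(15, 63) = 63
F (Bob): min(88, 63) = 63
Root (Alice): max(5, 63) = 63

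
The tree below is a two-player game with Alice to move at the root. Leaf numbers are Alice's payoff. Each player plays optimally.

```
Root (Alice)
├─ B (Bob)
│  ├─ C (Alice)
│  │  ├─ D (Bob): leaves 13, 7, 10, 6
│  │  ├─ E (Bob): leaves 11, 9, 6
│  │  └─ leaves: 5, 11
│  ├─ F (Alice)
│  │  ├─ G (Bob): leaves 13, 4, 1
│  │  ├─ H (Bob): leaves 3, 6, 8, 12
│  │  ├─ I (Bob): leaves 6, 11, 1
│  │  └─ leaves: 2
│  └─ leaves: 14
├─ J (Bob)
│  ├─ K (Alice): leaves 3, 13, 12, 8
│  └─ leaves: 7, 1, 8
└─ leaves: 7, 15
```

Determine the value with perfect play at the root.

15

D (Bob): min(13, 7, 10, 6) = 6
E (Bob): min(11, 9, 6) = 6
C (Alice): max(6, 6, 5, 11) = 11
G (Bob): min(13, 4, 1) = 1
H (Bob): min(3, 6, 8, 12) = 3
I (Bob): min(6, 11, 1) = 1
F (Alice): max(1, 3, 1, 2) = 3
B (Bob): min(11, 3, 14) = 3
K (Alice): max(3, 13, 12, 8) = 13
J (Bob): min(13, 7, 1, 8) = 1
Root (Alice): max(3, 1, 7, 15) = 15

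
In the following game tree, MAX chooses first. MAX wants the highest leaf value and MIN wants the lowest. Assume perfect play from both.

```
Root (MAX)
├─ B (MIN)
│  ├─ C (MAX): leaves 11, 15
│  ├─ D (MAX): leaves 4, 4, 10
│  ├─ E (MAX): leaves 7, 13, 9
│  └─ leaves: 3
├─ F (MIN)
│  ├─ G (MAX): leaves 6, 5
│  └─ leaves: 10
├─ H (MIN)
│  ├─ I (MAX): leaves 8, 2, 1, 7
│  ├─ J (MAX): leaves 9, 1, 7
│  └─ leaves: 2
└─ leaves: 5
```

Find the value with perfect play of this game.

6

C (MAX): max(11, 15) = 15
D (MAX): max(4, 4, 10) = 10
E (MAX): max(7, 13, 9) = 13
B (MIN): min(15, 10, 13, 3) = 3
G (MAX): max(6, 5) = 6
F (MIN): min(6, 10) = 6
I (MAX): max(8, 2, 1, 7) = 8
J (MAX): max(9, 1, 7) = 9
H (MIN): min(8, 9, 2) = 2
Root (MAX): max(3, 6, 2, 5) = 6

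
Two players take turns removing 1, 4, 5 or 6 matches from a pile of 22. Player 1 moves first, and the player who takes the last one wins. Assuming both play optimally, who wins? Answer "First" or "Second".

First

Mark each pile size as W (mover wins) or L (mover loses):
i:   0  1  2  3  4  5  6  7  8  9 10 11 12 13 14 15 16 17 18 19 20 21 22
     L  W  L  W  W  W  W  W  W  L  W  L  W  W  W  W  W  W  L  W  L  W  W
Position 22 is W, so the first player wins.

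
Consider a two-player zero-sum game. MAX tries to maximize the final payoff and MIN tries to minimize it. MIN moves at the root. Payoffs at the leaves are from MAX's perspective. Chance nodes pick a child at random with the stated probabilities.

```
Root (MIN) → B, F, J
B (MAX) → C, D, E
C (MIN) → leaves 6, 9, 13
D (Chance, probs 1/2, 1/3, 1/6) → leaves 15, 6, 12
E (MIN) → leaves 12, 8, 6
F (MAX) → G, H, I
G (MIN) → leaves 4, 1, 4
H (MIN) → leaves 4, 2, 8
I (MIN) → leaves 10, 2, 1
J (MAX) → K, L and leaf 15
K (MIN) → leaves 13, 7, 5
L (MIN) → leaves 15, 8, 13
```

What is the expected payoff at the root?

C (MIN): min(6, 9, 13) = 6
D (Chance): 1/2·15 + 1/3·6 + 1/6·12 = 11.5
E (MIN): min(12, 8, 6) = 6
B (MAX): max(6, 11.5, 6) = 11.5
G (MIN): min(4, 1, 4) = 1
H (MIN): min(4, 2, 8) = 2
I (MIN): min(10, 2, 1) = 1
F (MAX): max(1, 2, 1) = 2
K (MIN): min(13, 7, 5) = 5
L (MIN): min(15, 8, 13) = 8
J (MAX): max(5, 8, 15) = 15
Root (MIN): min(11.5, 2, 15) = 2

2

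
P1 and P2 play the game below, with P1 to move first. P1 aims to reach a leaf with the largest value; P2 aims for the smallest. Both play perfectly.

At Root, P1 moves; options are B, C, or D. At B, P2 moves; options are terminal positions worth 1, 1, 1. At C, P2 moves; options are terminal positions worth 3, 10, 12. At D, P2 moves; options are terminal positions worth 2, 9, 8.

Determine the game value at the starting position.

B (P2): min(1, 1, 1) = 1
C (P2): min(3, 10, 12) = 3
D (P2): min(2, 9, 8) = 2
Root (P1): max(1, 3, 2) = 3

3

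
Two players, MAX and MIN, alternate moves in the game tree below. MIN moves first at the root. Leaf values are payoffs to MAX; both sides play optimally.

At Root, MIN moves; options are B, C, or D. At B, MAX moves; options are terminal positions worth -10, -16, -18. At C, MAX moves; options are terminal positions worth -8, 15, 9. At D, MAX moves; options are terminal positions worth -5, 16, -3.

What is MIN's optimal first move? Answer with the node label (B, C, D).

B (MAX): max(-10, -16, -18) = -10
C (MAX): max(-8, 15, 9) = 15
D (MAX): max(-5, 16, -3) = 16
Root (MIN): min(-10, 15, 16) = -10
MIN picks the child with the lowest value: B (value -10).

B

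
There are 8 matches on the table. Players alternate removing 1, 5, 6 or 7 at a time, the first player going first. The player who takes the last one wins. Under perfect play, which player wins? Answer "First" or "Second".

W/L table (W = player to move can force a win):
i:   0  1  2  3  4  5  6  7  8
     L  W  L  W  L  W  W  W  W
Position 8 is W, so the first player wins.

First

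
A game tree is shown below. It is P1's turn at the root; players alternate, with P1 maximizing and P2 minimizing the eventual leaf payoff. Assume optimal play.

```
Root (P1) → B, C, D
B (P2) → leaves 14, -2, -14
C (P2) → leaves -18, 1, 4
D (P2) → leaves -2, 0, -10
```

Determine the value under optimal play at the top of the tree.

B (P2): min(14, -2, -14) = -14
C (P2): min(-18, 1, 4) = -18
D (P2): min(-2, 0, -10) = -10
Root (P1): max(-14, -18, -10) = -10

-10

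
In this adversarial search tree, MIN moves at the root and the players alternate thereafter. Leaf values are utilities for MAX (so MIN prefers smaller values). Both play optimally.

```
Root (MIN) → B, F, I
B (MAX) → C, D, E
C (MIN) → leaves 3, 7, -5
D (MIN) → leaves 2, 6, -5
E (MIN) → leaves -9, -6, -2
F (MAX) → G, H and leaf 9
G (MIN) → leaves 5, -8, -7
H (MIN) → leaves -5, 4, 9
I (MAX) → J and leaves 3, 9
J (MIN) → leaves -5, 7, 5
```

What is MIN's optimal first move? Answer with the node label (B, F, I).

C (MIN): min(3, 7, -5) = -5
D (MIN): min(2, 6, -5) = -5
E (MIN): min(-9, -6, -2) = -9
B (MAX): max(-5, -5, -9) = -5
G (MIN): min(5, -8, -7) = -8
H (MIN): min(-5, 4, 9) = -5
F (MAX): max(-8, -5, 9) = 9
J (MIN): min(-5, 7, 5) = -5
I (MAX): max(-5, 3, 9) = 9
Root (MIN): min(-5, 9, 9) = -5
MIN picks the child with the lowest value: B (value -5).

B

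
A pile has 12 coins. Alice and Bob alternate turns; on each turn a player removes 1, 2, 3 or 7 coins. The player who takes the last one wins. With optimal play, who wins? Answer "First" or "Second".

i:   0  1  2  3  4  5  6  7  8  9 10 11 12
     L  W  W  W  L  W  W  W  L  W  W  W  L
Position 12 is L, so the second player wins.

Second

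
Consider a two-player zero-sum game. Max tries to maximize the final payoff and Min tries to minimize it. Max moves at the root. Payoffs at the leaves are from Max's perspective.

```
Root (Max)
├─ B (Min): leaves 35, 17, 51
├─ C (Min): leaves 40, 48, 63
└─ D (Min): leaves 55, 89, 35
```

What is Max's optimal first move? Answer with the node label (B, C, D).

C

B (Min): min(35, 17, 51) = 17
C (Min): min(40, 48, 63) = 40
D (Min): min(55, 89, 35) = 35
Root (Max): max(17, 40, 35) = 40
Max picks the child with the highest value: C (value 40).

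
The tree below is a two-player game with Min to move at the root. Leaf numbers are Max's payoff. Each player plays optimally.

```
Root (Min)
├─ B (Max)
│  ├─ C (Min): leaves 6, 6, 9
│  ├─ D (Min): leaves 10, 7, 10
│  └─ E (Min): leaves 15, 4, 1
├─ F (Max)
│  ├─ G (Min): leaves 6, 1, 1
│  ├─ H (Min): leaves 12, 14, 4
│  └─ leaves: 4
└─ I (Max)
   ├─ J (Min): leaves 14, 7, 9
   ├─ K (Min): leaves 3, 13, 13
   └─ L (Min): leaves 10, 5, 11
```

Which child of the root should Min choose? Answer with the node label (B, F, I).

F

C (Min): min(6, 6, 9) = 6
D (Min): min(10, 7, 10) = 7
E (Min): min(15, 4, 1) = 1
B (Max): max(6, 7, 1) = 7
G (Min): min(6, 1, 1) = 1
H (Min): min(12, 14, 4) = 4
F (Max): max(1, 4, 4) = 4
J (Min): min(14, 7, 9) = 7
K (Min): min(3, 13, 13) = 3
L (Min): min(10, 5, 11) = 5
I (Max): max(7, 3, 5) = 7
Root (Min): min(7, 4, 7) = 4
Min picks the child with the lowest value: F (value 4).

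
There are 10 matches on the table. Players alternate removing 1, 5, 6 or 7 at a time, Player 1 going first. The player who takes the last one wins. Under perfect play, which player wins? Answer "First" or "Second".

First

Positions where the player to move wins (W) vs loses (L):
i:   0  1  2  3  4  5  6  7  8  9 10
     L  W  L  W  L  W  W  W  W  W  W
Position 10 is W, so the first player wins.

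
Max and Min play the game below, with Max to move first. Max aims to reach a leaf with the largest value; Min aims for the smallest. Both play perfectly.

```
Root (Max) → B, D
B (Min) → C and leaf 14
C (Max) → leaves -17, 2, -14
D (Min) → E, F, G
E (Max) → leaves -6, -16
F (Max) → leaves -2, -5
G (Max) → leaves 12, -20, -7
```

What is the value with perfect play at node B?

C: max(-17, 2, -14) = 2
B: min(2, 14) = 2

2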